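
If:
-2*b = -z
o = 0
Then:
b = z/2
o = 0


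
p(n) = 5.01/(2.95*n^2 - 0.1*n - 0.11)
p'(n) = 5.01*(0.1 - 5.9*n)/(2.95*n^2 - 0.1*n - 0.11)^2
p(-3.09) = 0.18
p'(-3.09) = 0.11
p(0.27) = 64.19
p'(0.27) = -1227.71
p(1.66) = 0.64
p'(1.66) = -0.79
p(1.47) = 0.82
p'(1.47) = -1.15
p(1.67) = 0.63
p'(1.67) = -0.77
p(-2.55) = 0.26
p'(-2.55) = 0.20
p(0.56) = 6.60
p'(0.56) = -27.86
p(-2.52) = 0.27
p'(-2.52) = 0.21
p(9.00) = 0.02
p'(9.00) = -0.00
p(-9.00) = 0.02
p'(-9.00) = 0.00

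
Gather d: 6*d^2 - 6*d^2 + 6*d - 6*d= 0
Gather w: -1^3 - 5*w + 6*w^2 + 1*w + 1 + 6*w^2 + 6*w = 12*w^2 + 2*w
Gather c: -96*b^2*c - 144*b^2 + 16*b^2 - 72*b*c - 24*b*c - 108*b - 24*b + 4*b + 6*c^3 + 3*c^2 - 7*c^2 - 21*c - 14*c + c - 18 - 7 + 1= -128*b^2 - 128*b + 6*c^3 - 4*c^2 + c*(-96*b^2 - 96*b - 34) - 24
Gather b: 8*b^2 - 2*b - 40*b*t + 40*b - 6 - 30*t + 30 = 8*b^2 + b*(38 - 40*t) - 30*t + 24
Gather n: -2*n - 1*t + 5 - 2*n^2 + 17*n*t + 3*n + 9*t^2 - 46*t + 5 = -2*n^2 + n*(17*t + 1) + 9*t^2 - 47*t + 10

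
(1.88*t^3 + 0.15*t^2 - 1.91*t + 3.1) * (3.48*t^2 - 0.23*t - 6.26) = 6.5424*t^5 + 0.0896*t^4 - 18.4501*t^3 + 10.2883*t^2 + 11.2436*t - 19.406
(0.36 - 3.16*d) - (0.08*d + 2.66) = -3.24*d - 2.3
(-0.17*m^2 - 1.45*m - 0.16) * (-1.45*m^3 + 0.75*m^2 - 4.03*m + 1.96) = 0.2465*m^5 + 1.975*m^4 - 0.1704*m^3 + 5.3903*m^2 - 2.1972*m - 0.3136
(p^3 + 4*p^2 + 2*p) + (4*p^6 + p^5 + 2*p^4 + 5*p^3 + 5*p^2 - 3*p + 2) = 4*p^6 + p^5 + 2*p^4 + 6*p^3 + 9*p^2 - p + 2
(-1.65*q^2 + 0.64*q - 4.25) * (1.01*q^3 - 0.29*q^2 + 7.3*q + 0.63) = -1.6665*q^5 + 1.1249*q^4 - 16.5231*q^3 + 4.865*q^2 - 30.6218*q - 2.6775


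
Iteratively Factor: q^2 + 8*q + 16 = (q + 4)*(q + 4)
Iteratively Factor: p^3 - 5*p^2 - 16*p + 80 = (p - 4)*(p^2 - p - 20) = (p - 4)*(p + 4)*(p - 5)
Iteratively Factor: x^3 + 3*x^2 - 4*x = (x)*(x^2 + 3*x - 4) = x*(x - 1)*(x + 4)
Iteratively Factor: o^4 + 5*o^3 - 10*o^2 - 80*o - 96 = (o + 2)*(o^3 + 3*o^2 - 16*o - 48) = (o + 2)*(o + 4)*(o^2 - o - 12) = (o - 4)*(o + 2)*(o + 4)*(o + 3)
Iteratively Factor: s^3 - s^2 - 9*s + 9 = (s - 1)*(s^2 - 9) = (s - 1)*(s + 3)*(s - 3)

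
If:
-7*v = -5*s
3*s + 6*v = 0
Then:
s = 0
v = 0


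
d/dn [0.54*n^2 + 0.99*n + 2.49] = 1.08*n + 0.99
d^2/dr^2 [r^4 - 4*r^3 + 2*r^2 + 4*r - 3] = 12*r^2 - 24*r + 4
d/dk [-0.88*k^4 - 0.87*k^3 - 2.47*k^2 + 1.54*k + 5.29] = -3.52*k^3 - 2.61*k^2 - 4.94*k + 1.54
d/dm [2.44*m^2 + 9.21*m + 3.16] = 4.88*m + 9.21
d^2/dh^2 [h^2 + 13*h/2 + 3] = 2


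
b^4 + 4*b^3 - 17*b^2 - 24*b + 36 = (b - 3)*(b - 1)*(b + 2)*(b + 6)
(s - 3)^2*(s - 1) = s^3 - 7*s^2 + 15*s - 9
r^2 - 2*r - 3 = (r - 3)*(r + 1)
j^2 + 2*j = j*(j + 2)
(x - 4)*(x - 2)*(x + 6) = x^3 - 28*x + 48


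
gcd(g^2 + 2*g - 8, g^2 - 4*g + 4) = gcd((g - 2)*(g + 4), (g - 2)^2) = g - 2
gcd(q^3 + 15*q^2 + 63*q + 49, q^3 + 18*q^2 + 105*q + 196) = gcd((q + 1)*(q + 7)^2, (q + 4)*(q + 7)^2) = q^2 + 14*q + 49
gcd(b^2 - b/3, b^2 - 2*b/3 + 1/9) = b - 1/3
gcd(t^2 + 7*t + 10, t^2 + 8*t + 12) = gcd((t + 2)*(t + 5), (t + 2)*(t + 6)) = t + 2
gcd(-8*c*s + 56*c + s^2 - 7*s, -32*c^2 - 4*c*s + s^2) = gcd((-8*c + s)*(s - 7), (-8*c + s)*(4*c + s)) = -8*c + s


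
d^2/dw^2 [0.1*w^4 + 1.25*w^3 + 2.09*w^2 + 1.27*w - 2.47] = 1.2*w^2 + 7.5*w + 4.18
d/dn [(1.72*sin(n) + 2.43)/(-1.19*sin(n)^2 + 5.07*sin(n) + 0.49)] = (2.0468*sin(n)^2 + 5.7834*sin(n) - 11.4773)*cos(n)/(1.4161*sin(n)^4 - 12.0666*sin(n)^3 + 24.5387*sin(n)^2 + 4.9686*sin(n) + 0.2401)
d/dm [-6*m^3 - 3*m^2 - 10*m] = -18*m^2 - 6*m - 10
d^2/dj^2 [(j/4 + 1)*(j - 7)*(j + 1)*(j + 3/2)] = 3*j^2 - 3*j/4 - 17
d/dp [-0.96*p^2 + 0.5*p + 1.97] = 0.5 - 1.92*p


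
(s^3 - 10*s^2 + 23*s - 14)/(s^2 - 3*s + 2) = s - 7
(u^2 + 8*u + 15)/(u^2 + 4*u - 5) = (u + 3)/(u - 1)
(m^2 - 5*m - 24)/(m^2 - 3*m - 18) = (m - 8)/(m - 6)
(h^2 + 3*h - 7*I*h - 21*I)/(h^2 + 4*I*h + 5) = (h^2 + h*(3 - 7*I) - 21*I)/(h^2 + 4*I*h + 5)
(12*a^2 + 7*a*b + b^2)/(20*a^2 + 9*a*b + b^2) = (3*a + b)/(5*a + b)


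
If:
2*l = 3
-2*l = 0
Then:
No Solution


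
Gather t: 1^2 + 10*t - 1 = 10*t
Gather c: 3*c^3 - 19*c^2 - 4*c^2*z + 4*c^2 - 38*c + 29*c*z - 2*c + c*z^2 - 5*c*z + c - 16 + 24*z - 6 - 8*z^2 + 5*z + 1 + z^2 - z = 3*c^3 + c^2*(-4*z - 15) + c*(z^2 + 24*z - 39) - 7*z^2 + 28*z - 21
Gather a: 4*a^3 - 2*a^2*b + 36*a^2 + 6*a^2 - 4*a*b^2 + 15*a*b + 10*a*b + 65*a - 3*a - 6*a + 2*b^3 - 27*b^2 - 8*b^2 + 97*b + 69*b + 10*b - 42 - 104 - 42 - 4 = 4*a^3 + a^2*(42 - 2*b) + a*(-4*b^2 + 25*b + 56) + 2*b^3 - 35*b^2 + 176*b - 192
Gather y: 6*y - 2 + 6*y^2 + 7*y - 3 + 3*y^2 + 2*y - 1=9*y^2 + 15*y - 6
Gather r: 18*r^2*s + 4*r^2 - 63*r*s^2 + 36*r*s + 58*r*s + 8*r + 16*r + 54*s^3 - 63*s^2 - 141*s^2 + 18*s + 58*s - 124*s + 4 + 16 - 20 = r^2*(18*s + 4) + r*(-63*s^2 + 94*s + 24) + 54*s^3 - 204*s^2 - 48*s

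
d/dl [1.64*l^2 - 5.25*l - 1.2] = 3.28*l - 5.25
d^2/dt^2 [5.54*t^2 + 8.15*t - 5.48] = 11.0800000000000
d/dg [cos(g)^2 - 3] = -sin(2*g)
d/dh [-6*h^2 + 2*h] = 2 - 12*h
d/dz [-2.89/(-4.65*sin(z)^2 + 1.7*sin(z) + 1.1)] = (4.913 - 26.877*sin(z))*cos(z)/(-4.65*sin(z)^2 + 1.7*sin(z) + 1.1)^2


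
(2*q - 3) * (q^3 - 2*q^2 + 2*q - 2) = 2*q^4 - 7*q^3 + 10*q^2 - 10*q + 6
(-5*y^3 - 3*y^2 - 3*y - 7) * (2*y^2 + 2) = -10*y^5 - 6*y^4 - 16*y^3 - 20*y^2 - 6*y - 14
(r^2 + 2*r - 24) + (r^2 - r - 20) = 2*r^2 + r - 44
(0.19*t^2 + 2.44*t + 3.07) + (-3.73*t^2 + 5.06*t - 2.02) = -3.54*t^2 + 7.5*t + 1.05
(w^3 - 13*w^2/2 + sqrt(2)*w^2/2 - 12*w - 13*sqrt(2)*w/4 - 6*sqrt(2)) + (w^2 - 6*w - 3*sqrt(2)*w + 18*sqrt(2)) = w^3 - 11*w^2/2 + sqrt(2)*w^2/2 - 18*w - 25*sqrt(2)*w/4 + 12*sqrt(2)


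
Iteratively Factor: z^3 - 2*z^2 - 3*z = (z - 3)*(z^2 + z) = (z - 3)*(z + 1)*(z)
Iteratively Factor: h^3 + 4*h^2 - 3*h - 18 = (h - 2)*(h^2 + 6*h + 9) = (h - 2)*(h + 3)*(h + 3)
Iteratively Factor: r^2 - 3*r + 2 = (r - 1)*(r - 2)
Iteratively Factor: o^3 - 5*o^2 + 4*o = (o - 4)*(o^2 - o) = o*(o - 4)*(o - 1)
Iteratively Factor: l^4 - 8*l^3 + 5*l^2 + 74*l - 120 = (l - 2)*(l^3 - 6*l^2 - 7*l + 60) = (l - 4)*(l - 2)*(l^2 - 2*l - 15) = (l - 5)*(l - 4)*(l - 2)*(l + 3)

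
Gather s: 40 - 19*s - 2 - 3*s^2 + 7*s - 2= -3*s^2 - 12*s + 36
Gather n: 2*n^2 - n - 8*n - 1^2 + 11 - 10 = 2*n^2 - 9*n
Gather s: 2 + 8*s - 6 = 8*s - 4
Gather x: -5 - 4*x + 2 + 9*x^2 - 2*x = 9*x^2 - 6*x - 3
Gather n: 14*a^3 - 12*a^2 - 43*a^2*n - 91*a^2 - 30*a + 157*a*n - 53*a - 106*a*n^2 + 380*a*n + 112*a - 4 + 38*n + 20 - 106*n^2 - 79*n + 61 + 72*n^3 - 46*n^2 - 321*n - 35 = 14*a^3 - 103*a^2 + 29*a + 72*n^3 + n^2*(-106*a - 152) + n*(-43*a^2 + 537*a - 362) + 42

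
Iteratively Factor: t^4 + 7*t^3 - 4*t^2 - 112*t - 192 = (t + 3)*(t^3 + 4*t^2 - 16*t - 64) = (t + 3)*(t + 4)*(t^2 - 16) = (t + 3)*(t + 4)^2*(t - 4)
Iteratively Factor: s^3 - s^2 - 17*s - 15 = (s + 3)*(s^2 - 4*s - 5) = (s - 5)*(s + 3)*(s + 1)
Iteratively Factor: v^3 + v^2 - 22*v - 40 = (v - 5)*(v^2 + 6*v + 8) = (v - 5)*(v + 4)*(v + 2)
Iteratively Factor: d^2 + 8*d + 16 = (d + 4)*(d + 4)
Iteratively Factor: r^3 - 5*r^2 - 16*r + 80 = (r + 4)*(r^2 - 9*r + 20) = (r - 5)*(r + 4)*(r - 4)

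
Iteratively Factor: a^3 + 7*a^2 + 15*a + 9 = (a + 1)*(a^2 + 6*a + 9) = (a + 1)*(a + 3)*(a + 3)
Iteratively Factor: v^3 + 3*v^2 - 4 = (v - 1)*(v^2 + 4*v + 4) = (v - 1)*(v + 2)*(v + 2)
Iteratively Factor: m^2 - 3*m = (m)*(m - 3)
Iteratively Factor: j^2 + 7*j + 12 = (j + 4)*(j + 3)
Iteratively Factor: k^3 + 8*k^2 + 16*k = (k)*(k^2 + 8*k + 16) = k*(k + 4)*(k + 4)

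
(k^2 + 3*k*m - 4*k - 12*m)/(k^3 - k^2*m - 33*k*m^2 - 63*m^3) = (k - 4)/(k^2 - 4*k*m - 21*m^2)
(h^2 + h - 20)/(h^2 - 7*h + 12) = (h + 5)/(h - 3)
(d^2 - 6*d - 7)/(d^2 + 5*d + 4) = (d - 7)/(d + 4)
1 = 1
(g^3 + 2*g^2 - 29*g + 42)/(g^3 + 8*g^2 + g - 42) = (g - 3)/(g + 3)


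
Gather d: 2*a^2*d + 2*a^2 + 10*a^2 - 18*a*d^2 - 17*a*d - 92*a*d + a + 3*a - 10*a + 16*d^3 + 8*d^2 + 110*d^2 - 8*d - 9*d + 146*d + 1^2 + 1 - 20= 12*a^2 - 6*a + 16*d^3 + d^2*(118 - 18*a) + d*(2*a^2 - 109*a + 129) - 18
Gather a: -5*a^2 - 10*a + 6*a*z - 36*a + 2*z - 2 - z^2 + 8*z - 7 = -5*a^2 + a*(6*z - 46) - z^2 + 10*z - 9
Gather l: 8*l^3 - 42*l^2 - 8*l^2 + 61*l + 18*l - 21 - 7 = 8*l^3 - 50*l^2 + 79*l - 28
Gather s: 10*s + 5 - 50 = 10*s - 45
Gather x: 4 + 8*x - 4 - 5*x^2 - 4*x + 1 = -5*x^2 + 4*x + 1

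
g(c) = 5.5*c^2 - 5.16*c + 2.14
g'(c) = 11.0*c - 5.16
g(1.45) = 6.22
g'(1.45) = 10.79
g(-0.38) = 4.90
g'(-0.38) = -9.34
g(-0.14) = 2.97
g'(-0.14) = -6.70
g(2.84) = 31.85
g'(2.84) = 26.08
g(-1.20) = 16.25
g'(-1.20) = -18.36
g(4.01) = 69.89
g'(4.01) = 38.95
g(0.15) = 1.49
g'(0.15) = -3.51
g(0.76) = 1.40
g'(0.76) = 3.20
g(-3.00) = 67.12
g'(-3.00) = -38.16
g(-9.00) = 494.08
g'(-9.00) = -104.16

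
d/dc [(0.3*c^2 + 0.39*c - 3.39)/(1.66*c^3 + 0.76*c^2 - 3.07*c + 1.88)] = (-0.498*c^4 - 1.2948*c^3 + 15.6648*c^2 + 6.2808*c - 9.6741)/(2.7556*c^6 + 2.5232*c^5 - 9.6148*c^4 + 1.5752*c^3 + 12.2825*c^2 - 11.5432*c + 3.5344)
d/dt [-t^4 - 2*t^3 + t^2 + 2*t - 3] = -4*t^3 - 6*t^2 + 2*t + 2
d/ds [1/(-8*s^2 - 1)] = 16*s/(8*s^2 + 1)^2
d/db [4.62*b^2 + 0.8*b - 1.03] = 9.24*b + 0.8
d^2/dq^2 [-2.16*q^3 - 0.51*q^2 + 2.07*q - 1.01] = -12.96*q - 1.02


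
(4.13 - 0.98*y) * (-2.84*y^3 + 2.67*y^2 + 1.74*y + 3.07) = 2.7832*y^4 - 14.3458*y^3 + 9.3219*y^2 + 4.1776*y + 12.6791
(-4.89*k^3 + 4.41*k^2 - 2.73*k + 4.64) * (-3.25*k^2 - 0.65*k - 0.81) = 15.8925*k^5 - 11.154*k^4 + 9.9669*k^3 - 16.8776*k^2 - 0.8047*k - 3.7584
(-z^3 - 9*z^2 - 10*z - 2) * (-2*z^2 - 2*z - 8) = 2*z^5 + 20*z^4 + 46*z^3 + 96*z^2 + 84*z + 16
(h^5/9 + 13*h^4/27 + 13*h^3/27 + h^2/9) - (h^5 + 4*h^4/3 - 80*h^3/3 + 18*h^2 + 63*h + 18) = -8*h^5/9 - 23*h^4/27 + 733*h^3/27 - 161*h^2/9 - 63*h - 18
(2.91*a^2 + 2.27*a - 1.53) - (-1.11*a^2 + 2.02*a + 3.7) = 4.02*a^2 + 0.25*a - 5.23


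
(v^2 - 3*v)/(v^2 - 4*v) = (v - 3)/(v - 4)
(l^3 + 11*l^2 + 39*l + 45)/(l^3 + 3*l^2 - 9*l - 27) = (l + 5)/(l - 3)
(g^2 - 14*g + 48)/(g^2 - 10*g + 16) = (g - 6)/(g - 2)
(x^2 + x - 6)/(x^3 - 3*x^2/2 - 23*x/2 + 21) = 2*(x + 3)/(2*x^2 + x - 21)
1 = 1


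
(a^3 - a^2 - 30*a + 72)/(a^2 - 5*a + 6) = (a^2 + 2*a - 24)/(a - 2)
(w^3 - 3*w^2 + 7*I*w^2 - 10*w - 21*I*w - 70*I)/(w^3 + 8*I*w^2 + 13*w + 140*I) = (w^2 - 3*w - 10)/(w^2 + I*w + 20)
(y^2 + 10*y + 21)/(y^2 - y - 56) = (y + 3)/(y - 8)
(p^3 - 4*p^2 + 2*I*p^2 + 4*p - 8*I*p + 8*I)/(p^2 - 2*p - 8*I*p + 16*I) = (p^2 + 2*p*(-1 + I) - 4*I)/(p - 8*I)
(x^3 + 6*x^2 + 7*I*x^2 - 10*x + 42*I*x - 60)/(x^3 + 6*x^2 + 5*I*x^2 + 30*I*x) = (x + 2*I)/x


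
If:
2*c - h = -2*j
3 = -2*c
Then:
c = -3/2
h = 2*j - 3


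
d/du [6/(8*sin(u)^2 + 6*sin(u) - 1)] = -12*(8*sin(u) + 3)*cos(u)/(8*sin(u)^2 + 6*sin(u) - 1)^2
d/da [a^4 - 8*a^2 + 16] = 4*a*(a^2 - 4)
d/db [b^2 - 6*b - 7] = 2*b - 6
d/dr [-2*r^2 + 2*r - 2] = 2 - 4*r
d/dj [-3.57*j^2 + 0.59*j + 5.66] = 0.59 - 7.14*j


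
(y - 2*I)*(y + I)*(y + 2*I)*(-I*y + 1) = -I*y^4 + 2*y^3 - 3*I*y^2 + 8*y + 4*I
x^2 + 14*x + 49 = (x + 7)^2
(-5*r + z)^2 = 25*r^2 - 10*r*z + z^2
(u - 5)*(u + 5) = u^2 - 25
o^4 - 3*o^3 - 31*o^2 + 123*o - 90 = (o - 5)*(o - 3)*(o - 1)*(o + 6)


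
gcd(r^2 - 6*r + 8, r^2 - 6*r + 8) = r^2 - 6*r + 8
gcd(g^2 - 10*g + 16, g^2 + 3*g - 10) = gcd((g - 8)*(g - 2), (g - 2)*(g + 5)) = g - 2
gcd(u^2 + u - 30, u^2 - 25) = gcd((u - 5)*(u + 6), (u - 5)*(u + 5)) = u - 5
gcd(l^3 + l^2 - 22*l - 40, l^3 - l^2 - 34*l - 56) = l^2 + 6*l + 8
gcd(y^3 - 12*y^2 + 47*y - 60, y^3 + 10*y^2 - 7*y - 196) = y - 4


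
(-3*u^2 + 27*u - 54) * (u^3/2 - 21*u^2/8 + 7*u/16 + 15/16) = -3*u^5/2 + 171*u^4/8 - 1587*u^3/16 + 603*u^2/4 + 27*u/16 - 405/8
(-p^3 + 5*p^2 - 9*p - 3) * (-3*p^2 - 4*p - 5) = 3*p^5 - 11*p^4 + 12*p^3 + 20*p^2 + 57*p + 15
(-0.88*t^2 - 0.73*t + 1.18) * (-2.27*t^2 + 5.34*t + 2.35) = 1.9976*t^4 - 3.0421*t^3 - 8.6448*t^2 + 4.5857*t + 2.773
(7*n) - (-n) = 8*n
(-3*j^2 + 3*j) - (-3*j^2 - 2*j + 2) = 5*j - 2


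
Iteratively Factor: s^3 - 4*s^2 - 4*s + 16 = (s + 2)*(s^2 - 6*s + 8) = (s - 2)*(s + 2)*(s - 4)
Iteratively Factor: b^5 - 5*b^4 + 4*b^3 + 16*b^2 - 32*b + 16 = (b - 2)*(b^4 - 3*b^3 - 2*b^2 + 12*b - 8) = (b - 2)^2*(b^3 - b^2 - 4*b + 4) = (b - 2)^2*(b + 2)*(b^2 - 3*b + 2) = (b - 2)^3*(b + 2)*(b - 1)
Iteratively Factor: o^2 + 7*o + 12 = (o + 3)*(o + 4)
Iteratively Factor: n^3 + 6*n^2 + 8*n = (n)*(n^2 + 6*n + 8) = n*(n + 2)*(n + 4)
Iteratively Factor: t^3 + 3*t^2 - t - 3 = (t + 1)*(t^2 + 2*t - 3) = (t + 1)*(t + 3)*(t - 1)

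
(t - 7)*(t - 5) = t^2 - 12*t + 35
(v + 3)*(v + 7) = v^2 + 10*v + 21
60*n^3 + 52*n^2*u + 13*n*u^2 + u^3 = (2*n + u)*(5*n + u)*(6*n + u)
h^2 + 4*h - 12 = (h - 2)*(h + 6)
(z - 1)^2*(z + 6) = z^3 + 4*z^2 - 11*z + 6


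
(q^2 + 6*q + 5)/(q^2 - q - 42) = (q^2 + 6*q + 5)/(q^2 - q - 42)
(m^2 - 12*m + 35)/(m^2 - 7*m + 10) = (m - 7)/(m - 2)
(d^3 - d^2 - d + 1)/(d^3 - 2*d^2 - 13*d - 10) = (d^2 - 2*d + 1)/(d^2 - 3*d - 10)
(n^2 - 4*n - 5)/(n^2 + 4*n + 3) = (n - 5)/(n + 3)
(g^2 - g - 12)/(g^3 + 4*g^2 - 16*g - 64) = (g + 3)/(g^2 + 8*g + 16)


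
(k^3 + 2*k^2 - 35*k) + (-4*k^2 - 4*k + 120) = k^3 - 2*k^2 - 39*k + 120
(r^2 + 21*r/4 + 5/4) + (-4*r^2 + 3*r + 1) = -3*r^2 + 33*r/4 + 9/4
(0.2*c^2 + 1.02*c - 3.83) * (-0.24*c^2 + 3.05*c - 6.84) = -0.048*c^4 + 0.3652*c^3 + 2.6622*c^2 - 18.6583*c + 26.1972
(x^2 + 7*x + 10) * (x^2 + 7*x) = x^4 + 14*x^3 + 59*x^2 + 70*x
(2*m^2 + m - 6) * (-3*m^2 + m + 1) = -6*m^4 - m^3 + 21*m^2 - 5*m - 6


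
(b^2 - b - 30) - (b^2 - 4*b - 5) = 3*b - 25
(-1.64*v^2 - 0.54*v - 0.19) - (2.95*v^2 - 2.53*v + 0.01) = -4.59*v^2 + 1.99*v - 0.2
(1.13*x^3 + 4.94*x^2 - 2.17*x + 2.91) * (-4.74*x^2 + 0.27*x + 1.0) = -5.3562*x^5 - 23.1105*x^4 + 12.7496*x^3 - 9.4393*x^2 - 1.3843*x + 2.91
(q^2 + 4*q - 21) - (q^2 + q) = 3*q - 21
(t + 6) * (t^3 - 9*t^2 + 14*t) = t^4 - 3*t^3 - 40*t^2 + 84*t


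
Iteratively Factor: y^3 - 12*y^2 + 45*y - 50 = (y - 5)*(y^2 - 7*y + 10) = (y - 5)*(y - 2)*(y - 5)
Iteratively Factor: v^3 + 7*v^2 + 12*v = (v + 3)*(v^2 + 4*v) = v*(v + 3)*(v + 4)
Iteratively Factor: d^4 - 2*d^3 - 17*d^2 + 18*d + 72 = (d + 3)*(d^3 - 5*d^2 - 2*d + 24) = (d + 2)*(d + 3)*(d^2 - 7*d + 12) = (d - 4)*(d + 2)*(d + 3)*(d - 3)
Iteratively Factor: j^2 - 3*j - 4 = (j + 1)*(j - 4)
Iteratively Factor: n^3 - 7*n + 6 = (n - 1)*(n^2 + n - 6) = (n - 2)*(n - 1)*(n + 3)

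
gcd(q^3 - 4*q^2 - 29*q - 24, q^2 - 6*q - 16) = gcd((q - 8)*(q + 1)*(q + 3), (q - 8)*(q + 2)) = q - 8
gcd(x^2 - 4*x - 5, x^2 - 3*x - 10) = x - 5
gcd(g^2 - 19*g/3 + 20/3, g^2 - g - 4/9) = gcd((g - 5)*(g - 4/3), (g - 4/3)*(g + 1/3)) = g - 4/3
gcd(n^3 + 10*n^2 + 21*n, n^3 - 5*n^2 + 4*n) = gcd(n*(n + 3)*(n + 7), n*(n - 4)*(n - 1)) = n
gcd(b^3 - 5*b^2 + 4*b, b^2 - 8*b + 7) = b - 1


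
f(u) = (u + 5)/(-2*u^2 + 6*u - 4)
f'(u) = (u + 5)*(4*u - 6)/(-2*u^2 + 6*u - 4)^2 + 1/(-2*u^2 + 6*u - 4)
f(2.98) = -2.06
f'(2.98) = 2.88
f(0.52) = -3.89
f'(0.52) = -11.42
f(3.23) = -1.50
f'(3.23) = 1.71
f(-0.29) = -0.80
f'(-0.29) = -1.14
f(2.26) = -11.08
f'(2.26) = 49.89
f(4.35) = -0.59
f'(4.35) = 0.37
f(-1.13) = -0.29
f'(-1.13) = -0.30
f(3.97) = -0.77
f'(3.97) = 0.56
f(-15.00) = 0.02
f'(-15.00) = 0.00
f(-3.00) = -0.05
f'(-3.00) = -0.05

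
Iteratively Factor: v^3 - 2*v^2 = (v - 2)*(v^2) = v*(v - 2)*(v)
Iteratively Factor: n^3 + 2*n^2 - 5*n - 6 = (n + 1)*(n^2 + n - 6) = (n - 2)*(n + 1)*(n + 3)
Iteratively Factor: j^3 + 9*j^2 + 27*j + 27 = (j + 3)*(j^2 + 6*j + 9) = (j + 3)^2*(j + 3)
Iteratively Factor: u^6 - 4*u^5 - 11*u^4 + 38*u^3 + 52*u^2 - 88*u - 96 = (u - 3)*(u^5 - u^4 - 14*u^3 - 4*u^2 + 40*u + 32) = (u - 3)*(u - 2)*(u^4 + u^3 - 12*u^2 - 28*u - 16) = (u - 3)*(u - 2)*(u + 2)*(u^3 - u^2 - 10*u - 8) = (u - 3)*(u - 2)*(u + 1)*(u + 2)*(u^2 - 2*u - 8) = (u - 3)*(u - 2)*(u + 1)*(u + 2)^2*(u - 4)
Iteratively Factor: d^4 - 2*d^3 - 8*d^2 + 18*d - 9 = (d - 1)*(d^3 - d^2 - 9*d + 9) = (d - 1)^2*(d^2 - 9) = (d - 1)^2*(d + 3)*(d - 3)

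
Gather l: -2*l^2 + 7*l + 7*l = -2*l^2 + 14*l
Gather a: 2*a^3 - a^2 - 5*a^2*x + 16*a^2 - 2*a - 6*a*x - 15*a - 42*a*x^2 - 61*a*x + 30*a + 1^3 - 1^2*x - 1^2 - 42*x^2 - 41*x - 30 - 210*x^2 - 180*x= 2*a^3 + a^2*(15 - 5*x) + a*(-42*x^2 - 67*x + 13) - 252*x^2 - 222*x - 30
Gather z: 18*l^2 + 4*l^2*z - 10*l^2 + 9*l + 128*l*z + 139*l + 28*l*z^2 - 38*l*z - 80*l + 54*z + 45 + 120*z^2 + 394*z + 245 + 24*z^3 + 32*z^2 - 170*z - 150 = 8*l^2 + 68*l + 24*z^3 + z^2*(28*l + 152) + z*(4*l^2 + 90*l + 278) + 140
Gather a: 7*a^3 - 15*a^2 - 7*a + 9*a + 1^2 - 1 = 7*a^3 - 15*a^2 + 2*a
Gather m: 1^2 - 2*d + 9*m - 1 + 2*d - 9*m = 0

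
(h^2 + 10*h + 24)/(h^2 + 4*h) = (h + 6)/h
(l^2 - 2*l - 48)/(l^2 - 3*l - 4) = (-l^2 + 2*l + 48)/(-l^2 + 3*l + 4)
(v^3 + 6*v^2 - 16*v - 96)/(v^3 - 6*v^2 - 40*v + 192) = (v + 4)/(v - 8)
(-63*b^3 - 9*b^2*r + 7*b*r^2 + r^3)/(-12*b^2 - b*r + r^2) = (-21*b^2 + 4*b*r + r^2)/(-4*b + r)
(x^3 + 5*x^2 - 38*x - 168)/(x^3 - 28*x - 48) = (x + 7)/(x + 2)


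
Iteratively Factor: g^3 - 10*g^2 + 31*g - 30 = (g - 5)*(g^2 - 5*g + 6) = (g - 5)*(g - 2)*(g - 3)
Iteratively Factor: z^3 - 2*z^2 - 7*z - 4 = (z + 1)*(z^2 - 3*z - 4) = (z - 4)*(z + 1)*(z + 1)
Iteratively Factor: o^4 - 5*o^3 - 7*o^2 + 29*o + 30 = (o - 5)*(o^3 - 7*o - 6) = (o - 5)*(o + 2)*(o^2 - 2*o - 3) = (o - 5)*(o - 3)*(o + 2)*(o + 1)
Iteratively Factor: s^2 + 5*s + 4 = (s + 4)*(s + 1)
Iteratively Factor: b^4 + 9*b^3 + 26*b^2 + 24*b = (b + 2)*(b^3 + 7*b^2 + 12*b) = b*(b + 2)*(b^2 + 7*b + 12) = b*(b + 2)*(b + 3)*(b + 4)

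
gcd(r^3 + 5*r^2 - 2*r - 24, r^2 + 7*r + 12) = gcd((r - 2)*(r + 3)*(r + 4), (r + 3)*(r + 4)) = r^2 + 7*r + 12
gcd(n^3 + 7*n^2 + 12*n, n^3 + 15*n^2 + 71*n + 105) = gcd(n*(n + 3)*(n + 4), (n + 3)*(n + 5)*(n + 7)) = n + 3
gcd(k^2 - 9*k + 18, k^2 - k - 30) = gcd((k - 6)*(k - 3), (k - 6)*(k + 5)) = k - 6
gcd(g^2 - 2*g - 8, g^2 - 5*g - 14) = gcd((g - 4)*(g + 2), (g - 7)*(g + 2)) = g + 2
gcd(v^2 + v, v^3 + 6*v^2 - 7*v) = v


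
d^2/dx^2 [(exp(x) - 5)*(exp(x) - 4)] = (4*exp(x) - 9)*exp(x)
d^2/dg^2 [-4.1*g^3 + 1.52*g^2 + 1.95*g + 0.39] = 3.04 - 24.6*g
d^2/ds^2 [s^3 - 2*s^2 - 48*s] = 6*s - 4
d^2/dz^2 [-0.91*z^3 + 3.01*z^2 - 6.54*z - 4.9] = 6.02 - 5.46*z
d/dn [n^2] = 2*n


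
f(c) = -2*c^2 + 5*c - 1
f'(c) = 5 - 4*c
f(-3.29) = -39.10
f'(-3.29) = 18.16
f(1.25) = 2.12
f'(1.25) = 0.00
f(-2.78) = -30.36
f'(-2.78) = 16.12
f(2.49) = -0.95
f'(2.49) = -4.96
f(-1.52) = -13.22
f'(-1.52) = 11.08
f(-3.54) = -43.76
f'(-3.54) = 19.16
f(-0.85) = -6.70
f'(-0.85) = 8.40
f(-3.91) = -51.13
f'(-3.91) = 20.64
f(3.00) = -4.00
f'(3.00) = -7.00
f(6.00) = -43.00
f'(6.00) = -19.00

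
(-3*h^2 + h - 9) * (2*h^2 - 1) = -6*h^4 + 2*h^3 - 15*h^2 - h + 9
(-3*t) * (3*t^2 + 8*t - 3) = -9*t^3 - 24*t^2 + 9*t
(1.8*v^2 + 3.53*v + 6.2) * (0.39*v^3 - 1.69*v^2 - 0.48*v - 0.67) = 0.702*v^5 - 1.6653*v^4 - 4.4117*v^3 - 13.3784*v^2 - 5.3411*v - 4.154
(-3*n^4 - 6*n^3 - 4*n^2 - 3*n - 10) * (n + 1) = -3*n^5 - 9*n^4 - 10*n^3 - 7*n^2 - 13*n - 10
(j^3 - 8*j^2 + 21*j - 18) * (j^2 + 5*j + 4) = j^5 - 3*j^4 - 15*j^3 + 55*j^2 - 6*j - 72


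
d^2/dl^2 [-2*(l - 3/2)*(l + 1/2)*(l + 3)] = -12*l - 8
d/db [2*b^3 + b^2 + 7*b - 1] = 6*b^2 + 2*b + 7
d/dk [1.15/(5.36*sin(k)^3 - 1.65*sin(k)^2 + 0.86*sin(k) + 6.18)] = (-18.492*sin(k)^2 + 3.795*sin(k) - 0.989)*cos(k)/(5.36*sin(k)^3 - 1.65*sin(k)^2 + 0.86*sin(k) + 6.18)^2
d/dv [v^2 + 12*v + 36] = 2*v + 12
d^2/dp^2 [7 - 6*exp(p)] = -6*exp(p)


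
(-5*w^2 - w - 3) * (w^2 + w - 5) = -5*w^4 - 6*w^3 + 21*w^2 + 2*w + 15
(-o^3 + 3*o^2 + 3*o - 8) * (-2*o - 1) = 2*o^4 - 5*o^3 - 9*o^2 + 13*o + 8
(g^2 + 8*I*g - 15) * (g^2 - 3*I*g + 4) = g^4 + 5*I*g^3 + 13*g^2 + 77*I*g - 60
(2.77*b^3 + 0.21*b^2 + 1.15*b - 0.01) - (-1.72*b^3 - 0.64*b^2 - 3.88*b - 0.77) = 4.49*b^3 + 0.85*b^2 + 5.03*b + 0.76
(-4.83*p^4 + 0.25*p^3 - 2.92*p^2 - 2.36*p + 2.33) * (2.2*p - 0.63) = -10.626*p^5 + 3.5929*p^4 - 6.5815*p^3 - 3.3524*p^2 + 6.6128*p - 1.4679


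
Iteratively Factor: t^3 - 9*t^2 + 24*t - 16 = (t - 4)*(t^2 - 5*t + 4) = (t - 4)^2*(t - 1)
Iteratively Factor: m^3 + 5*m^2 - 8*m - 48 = (m - 3)*(m^2 + 8*m + 16) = (m - 3)*(m + 4)*(m + 4)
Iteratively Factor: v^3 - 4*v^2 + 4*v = (v - 2)*(v^2 - 2*v) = (v - 2)^2*(v)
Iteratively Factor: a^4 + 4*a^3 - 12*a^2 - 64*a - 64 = (a - 4)*(a^3 + 8*a^2 + 20*a + 16) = (a - 4)*(a + 4)*(a^2 + 4*a + 4) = (a - 4)*(a + 2)*(a + 4)*(a + 2)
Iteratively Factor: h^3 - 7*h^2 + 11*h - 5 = (h - 1)*(h^2 - 6*h + 5) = (h - 1)^2*(h - 5)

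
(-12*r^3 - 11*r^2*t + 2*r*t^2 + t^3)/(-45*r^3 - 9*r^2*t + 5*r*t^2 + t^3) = (4*r^2 + 5*r*t + t^2)/(15*r^2 + 8*r*t + t^2)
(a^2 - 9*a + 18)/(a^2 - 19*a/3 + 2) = 3*(a - 3)/(3*a - 1)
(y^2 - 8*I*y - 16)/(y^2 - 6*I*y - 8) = (y - 4*I)/(y - 2*I)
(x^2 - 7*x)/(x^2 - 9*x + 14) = x/(x - 2)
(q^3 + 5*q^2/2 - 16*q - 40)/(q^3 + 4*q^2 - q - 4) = (q^2 - 3*q/2 - 10)/(q^2 - 1)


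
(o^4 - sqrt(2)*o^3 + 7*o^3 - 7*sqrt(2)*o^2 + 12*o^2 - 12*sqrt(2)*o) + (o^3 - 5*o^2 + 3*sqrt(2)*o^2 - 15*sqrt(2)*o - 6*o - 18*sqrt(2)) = o^4 - sqrt(2)*o^3 + 8*o^3 - 4*sqrt(2)*o^2 + 7*o^2 - 27*sqrt(2)*o - 6*o - 18*sqrt(2)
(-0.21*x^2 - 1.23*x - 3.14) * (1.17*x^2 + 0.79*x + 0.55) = -0.2457*x^4 - 1.605*x^3 - 4.761*x^2 - 3.1571*x - 1.727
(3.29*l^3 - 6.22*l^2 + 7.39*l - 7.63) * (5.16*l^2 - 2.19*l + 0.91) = 16.9764*l^5 - 39.3003*l^4 + 54.7481*l^3 - 61.2151*l^2 + 23.4346*l - 6.9433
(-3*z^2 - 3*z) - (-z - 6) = -3*z^2 - 2*z + 6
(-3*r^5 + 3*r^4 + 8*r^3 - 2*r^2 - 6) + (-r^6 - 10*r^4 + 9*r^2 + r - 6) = -r^6 - 3*r^5 - 7*r^4 + 8*r^3 + 7*r^2 + r - 12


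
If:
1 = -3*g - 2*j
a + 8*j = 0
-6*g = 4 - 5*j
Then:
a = -16/9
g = -13/27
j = 2/9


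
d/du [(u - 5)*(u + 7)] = 2*u + 2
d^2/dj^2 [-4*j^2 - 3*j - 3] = -8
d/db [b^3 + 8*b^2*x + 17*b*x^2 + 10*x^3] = 3*b^2 + 16*b*x + 17*x^2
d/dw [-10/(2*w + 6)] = 5/(w + 3)^2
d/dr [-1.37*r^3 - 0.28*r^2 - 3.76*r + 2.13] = -4.11*r^2 - 0.56*r - 3.76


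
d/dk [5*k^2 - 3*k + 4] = 10*k - 3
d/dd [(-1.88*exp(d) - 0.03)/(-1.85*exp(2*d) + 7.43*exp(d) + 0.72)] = (-(1.88*exp(d) + 0.03)*(3.7*exp(d) - 7.43) + 3.478*exp(2*d) - 13.9684*exp(d) - 1.3536)*exp(d)/(-1.85*exp(2*d) + 7.43*exp(d) + 0.72)^2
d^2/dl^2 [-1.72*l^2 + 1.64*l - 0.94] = -3.44000000000000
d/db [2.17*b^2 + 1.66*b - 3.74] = 4.34*b + 1.66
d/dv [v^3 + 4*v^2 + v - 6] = 3*v^2 + 8*v + 1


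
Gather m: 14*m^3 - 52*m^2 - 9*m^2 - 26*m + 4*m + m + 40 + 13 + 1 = 14*m^3 - 61*m^2 - 21*m + 54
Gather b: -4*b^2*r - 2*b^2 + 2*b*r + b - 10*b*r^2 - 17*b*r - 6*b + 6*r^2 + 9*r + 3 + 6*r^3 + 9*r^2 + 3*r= b^2*(-4*r - 2) + b*(-10*r^2 - 15*r - 5) + 6*r^3 + 15*r^2 + 12*r + 3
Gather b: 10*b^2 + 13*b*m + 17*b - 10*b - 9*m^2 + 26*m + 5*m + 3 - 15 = 10*b^2 + b*(13*m + 7) - 9*m^2 + 31*m - 12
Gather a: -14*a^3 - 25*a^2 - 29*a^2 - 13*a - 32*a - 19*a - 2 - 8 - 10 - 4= -14*a^3 - 54*a^2 - 64*a - 24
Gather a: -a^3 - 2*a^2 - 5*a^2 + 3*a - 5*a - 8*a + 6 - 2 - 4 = -a^3 - 7*a^2 - 10*a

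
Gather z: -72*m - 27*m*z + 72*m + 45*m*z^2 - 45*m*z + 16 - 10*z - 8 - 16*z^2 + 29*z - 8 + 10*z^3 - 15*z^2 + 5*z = 10*z^3 + z^2*(45*m - 31) + z*(24 - 72*m)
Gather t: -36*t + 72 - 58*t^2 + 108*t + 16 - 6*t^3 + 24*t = -6*t^3 - 58*t^2 + 96*t + 88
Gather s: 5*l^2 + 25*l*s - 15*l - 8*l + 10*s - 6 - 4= 5*l^2 - 23*l + s*(25*l + 10) - 10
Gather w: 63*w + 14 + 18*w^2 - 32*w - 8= 18*w^2 + 31*w + 6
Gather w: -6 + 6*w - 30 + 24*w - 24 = 30*w - 60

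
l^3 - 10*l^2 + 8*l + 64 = (l - 8)*(l - 4)*(l + 2)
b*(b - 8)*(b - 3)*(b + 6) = b^4 - 5*b^3 - 42*b^2 + 144*b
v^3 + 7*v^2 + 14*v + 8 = (v + 1)*(v + 2)*(v + 4)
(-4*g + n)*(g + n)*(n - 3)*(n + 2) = -4*g^2*n^2 + 4*g^2*n + 24*g^2 - 3*g*n^3 + 3*g*n^2 + 18*g*n + n^4 - n^3 - 6*n^2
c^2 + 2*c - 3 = (c - 1)*(c + 3)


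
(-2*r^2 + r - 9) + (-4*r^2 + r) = -6*r^2 + 2*r - 9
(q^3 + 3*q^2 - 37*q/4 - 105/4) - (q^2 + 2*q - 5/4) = q^3 + 2*q^2 - 45*q/4 - 25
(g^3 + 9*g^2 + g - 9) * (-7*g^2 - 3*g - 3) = -7*g^5 - 66*g^4 - 37*g^3 + 33*g^2 + 24*g + 27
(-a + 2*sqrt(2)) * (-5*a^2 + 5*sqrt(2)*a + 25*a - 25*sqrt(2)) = 5*a^3 - 25*a^2 - 15*sqrt(2)*a^2 + 20*a + 75*sqrt(2)*a - 100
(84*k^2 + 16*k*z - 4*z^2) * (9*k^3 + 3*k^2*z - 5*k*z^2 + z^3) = 756*k^5 + 396*k^4*z - 408*k^3*z^2 - 8*k^2*z^3 + 36*k*z^4 - 4*z^5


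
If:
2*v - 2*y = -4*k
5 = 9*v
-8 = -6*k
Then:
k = 4/3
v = 5/9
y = 29/9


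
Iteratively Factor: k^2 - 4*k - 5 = (k + 1)*(k - 5)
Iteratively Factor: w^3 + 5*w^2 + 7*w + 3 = (w + 1)*(w^2 + 4*w + 3) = (w + 1)*(w + 3)*(w + 1)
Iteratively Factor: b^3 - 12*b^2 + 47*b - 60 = (b - 5)*(b^2 - 7*b + 12) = (b - 5)*(b - 4)*(b - 3)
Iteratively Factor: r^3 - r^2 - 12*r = (r - 4)*(r^2 + 3*r) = (r - 4)*(r + 3)*(r)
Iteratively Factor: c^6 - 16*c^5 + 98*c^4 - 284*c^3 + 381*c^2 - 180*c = (c - 3)*(c^5 - 13*c^4 + 59*c^3 - 107*c^2 + 60*c) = (c - 3)*(c - 1)*(c^4 - 12*c^3 + 47*c^2 - 60*c) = (c - 5)*(c - 3)*(c - 1)*(c^3 - 7*c^2 + 12*c) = (c - 5)*(c - 3)^2*(c - 1)*(c^2 - 4*c) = c*(c - 5)*(c - 3)^2*(c - 1)*(c - 4)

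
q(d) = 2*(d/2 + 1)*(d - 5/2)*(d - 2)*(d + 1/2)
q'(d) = 2*(d/2 + 1)*(d - 5/2)*(d - 2) + 2*(d/2 + 1)*(d - 5/2)*(d + 1/2) + 2*(d/2 + 1)*(d - 2)*(d + 1/2) + (d - 5/2)*(d - 2)*(d + 1/2) = 4*d^3 - 6*d^2 - 21*d/2 + 8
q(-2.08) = 2.36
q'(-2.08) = -32.11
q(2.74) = 2.73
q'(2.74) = 16.47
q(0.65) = 7.61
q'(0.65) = -0.26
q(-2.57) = 27.34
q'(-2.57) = -72.54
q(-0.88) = -4.14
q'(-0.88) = 9.87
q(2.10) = -0.43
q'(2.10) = -3.47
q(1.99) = 0.05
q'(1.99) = -5.13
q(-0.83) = -3.64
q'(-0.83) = 10.29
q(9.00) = 4754.75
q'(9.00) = 2343.50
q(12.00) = 16625.00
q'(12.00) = 5930.00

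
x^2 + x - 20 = (x - 4)*(x + 5)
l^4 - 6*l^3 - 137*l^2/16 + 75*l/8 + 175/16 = (l - 7)*(l - 5/4)*(l + 1)*(l + 5/4)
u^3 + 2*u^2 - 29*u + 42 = (u - 3)*(u - 2)*(u + 7)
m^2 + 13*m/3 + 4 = (m + 4/3)*(m + 3)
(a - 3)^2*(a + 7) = a^3 + a^2 - 33*a + 63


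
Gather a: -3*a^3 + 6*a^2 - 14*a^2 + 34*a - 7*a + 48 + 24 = -3*a^3 - 8*a^2 + 27*a + 72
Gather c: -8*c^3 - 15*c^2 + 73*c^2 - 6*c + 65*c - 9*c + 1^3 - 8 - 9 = -8*c^3 + 58*c^2 + 50*c - 16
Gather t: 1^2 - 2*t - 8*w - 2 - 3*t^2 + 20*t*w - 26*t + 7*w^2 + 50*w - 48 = -3*t^2 + t*(20*w - 28) + 7*w^2 + 42*w - 49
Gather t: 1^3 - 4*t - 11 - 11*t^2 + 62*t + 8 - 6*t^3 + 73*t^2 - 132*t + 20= -6*t^3 + 62*t^2 - 74*t + 18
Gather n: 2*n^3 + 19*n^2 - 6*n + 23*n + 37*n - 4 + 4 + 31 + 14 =2*n^3 + 19*n^2 + 54*n + 45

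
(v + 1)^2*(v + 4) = v^3 + 6*v^2 + 9*v + 4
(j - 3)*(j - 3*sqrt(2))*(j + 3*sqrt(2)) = j^3 - 3*j^2 - 18*j + 54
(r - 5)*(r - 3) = r^2 - 8*r + 15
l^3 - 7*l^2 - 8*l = l*(l - 8)*(l + 1)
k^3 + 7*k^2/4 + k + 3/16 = (k + 1/2)^2*(k + 3/4)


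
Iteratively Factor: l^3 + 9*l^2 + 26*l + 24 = (l + 3)*(l^2 + 6*l + 8) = (l + 3)*(l + 4)*(l + 2)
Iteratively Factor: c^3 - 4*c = (c)*(c^2 - 4) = c*(c - 2)*(c + 2)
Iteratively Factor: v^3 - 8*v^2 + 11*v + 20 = (v + 1)*(v^2 - 9*v + 20) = (v - 4)*(v + 1)*(v - 5)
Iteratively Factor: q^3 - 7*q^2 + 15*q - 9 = (q - 3)*(q^2 - 4*q + 3) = (q - 3)*(q - 1)*(q - 3)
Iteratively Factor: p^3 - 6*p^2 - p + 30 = (p + 2)*(p^2 - 8*p + 15) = (p - 3)*(p + 2)*(p - 5)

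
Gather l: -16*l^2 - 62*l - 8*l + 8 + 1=-16*l^2 - 70*l + 9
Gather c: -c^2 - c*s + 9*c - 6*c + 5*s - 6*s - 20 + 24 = -c^2 + c*(3 - s) - s + 4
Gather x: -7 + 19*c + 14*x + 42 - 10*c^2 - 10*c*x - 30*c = -10*c^2 - 11*c + x*(14 - 10*c) + 35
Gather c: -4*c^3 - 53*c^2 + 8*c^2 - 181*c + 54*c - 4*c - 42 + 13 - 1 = -4*c^3 - 45*c^2 - 131*c - 30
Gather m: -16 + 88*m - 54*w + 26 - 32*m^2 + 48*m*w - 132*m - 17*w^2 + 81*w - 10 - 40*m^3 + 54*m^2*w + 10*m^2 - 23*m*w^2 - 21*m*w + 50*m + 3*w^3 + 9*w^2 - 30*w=-40*m^3 + m^2*(54*w - 22) + m*(-23*w^2 + 27*w + 6) + 3*w^3 - 8*w^2 - 3*w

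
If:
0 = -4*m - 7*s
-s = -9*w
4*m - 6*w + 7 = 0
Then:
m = -147/92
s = 21/23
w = 7/69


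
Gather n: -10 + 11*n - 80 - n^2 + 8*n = -n^2 + 19*n - 90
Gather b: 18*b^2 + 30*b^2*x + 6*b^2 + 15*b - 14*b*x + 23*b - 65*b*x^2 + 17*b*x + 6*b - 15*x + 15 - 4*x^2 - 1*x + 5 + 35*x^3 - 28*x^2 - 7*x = b^2*(30*x + 24) + b*(-65*x^2 + 3*x + 44) + 35*x^3 - 32*x^2 - 23*x + 20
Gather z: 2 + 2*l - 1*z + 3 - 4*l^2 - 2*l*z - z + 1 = -4*l^2 + 2*l + z*(-2*l - 2) + 6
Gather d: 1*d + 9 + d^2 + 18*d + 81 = d^2 + 19*d + 90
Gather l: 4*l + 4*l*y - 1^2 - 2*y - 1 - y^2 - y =l*(4*y + 4) - y^2 - 3*y - 2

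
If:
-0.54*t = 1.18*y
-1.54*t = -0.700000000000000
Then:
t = 0.45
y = -0.21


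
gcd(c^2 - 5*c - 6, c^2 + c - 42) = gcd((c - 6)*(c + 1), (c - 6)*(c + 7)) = c - 6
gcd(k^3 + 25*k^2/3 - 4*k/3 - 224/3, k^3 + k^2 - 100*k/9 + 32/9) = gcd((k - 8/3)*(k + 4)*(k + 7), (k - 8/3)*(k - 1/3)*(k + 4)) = k^2 + 4*k/3 - 32/3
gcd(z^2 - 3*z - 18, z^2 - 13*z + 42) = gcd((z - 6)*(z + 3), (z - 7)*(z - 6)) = z - 6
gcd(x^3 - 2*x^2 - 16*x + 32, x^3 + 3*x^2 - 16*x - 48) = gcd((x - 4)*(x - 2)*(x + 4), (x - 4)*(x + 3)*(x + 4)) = x^2 - 16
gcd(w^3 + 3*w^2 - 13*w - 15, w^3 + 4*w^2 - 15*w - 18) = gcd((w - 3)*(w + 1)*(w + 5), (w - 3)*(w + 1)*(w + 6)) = w^2 - 2*w - 3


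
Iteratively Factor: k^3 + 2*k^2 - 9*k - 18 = (k + 3)*(k^2 - k - 6) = (k + 2)*(k + 3)*(k - 3)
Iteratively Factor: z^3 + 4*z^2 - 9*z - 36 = (z - 3)*(z^2 + 7*z + 12) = (z - 3)*(z + 4)*(z + 3)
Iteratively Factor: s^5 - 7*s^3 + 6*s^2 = (s - 1)*(s^4 + s^3 - 6*s^2) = (s - 2)*(s - 1)*(s^3 + 3*s^2) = s*(s - 2)*(s - 1)*(s^2 + 3*s) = s*(s - 2)*(s - 1)*(s + 3)*(s)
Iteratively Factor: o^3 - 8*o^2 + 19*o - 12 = (o - 1)*(o^2 - 7*o + 12) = (o - 4)*(o - 1)*(o - 3)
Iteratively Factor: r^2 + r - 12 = (r + 4)*(r - 3)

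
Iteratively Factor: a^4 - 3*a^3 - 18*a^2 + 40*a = (a - 5)*(a^3 + 2*a^2 - 8*a) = (a - 5)*(a - 2)*(a^2 + 4*a) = a*(a - 5)*(a - 2)*(a + 4)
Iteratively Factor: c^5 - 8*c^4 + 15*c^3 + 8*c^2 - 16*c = (c - 4)*(c^4 - 4*c^3 - c^2 + 4*c) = (c - 4)*(c - 1)*(c^3 - 3*c^2 - 4*c) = (c - 4)^2*(c - 1)*(c^2 + c) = c*(c - 4)^2*(c - 1)*(c + 1)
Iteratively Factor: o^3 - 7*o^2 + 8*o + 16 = (o + 1)*(o^2 - 8*o + 16) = (o - 4)*(o + 1)*(o - 4)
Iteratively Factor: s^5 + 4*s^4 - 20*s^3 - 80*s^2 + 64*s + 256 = (s - 4)*(s^4 + 8*s^3 + 12*s^2 - 32*s - 64) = (s - 4)*(s - 2)*(s^3 + 10*s^2 + 32*s + 32) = (s - 4)*(s - 2)*(s + 2)*(s^2 + 8*s + 16) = (s - 4)*(s - 2)*(s + 2)*(s + 4)*(s + 4)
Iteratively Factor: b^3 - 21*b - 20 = (b + 1)*(b^2 - b - 20) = (b + 1)*(b + 4)*(b - 5)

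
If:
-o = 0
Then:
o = 0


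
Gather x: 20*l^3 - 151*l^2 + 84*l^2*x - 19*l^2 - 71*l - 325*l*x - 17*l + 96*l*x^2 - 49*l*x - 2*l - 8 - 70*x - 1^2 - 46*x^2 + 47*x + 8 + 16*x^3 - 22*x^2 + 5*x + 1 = 20*l^3 - 170*l^2 - 90*l + 16*x^3 + x^2*(96*l - 68) + x*(84*l^2 - 374*l - 18)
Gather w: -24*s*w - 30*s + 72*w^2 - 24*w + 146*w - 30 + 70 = -30*s + 72*w^2 + w*(122 - 24*s) + 40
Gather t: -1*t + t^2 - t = t^2 - 2*t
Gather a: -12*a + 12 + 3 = 15 - 12*a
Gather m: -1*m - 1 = -m - 1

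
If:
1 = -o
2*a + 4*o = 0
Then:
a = 2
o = -1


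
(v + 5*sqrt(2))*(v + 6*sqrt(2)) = v^2 + 11*sqrt(2)*v + 60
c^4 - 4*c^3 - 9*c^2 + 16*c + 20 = (c - 5)*(c - 2)*(c + 1)*(c + 2)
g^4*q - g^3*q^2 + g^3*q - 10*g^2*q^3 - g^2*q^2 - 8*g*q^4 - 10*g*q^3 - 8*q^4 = (g - 4*q)*(g + q)*(g + 2*q)*(g*q + q)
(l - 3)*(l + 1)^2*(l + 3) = l^4 + 2*l^3 - 8*l^2 - 18*l - 9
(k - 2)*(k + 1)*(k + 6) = k^3 + 5*k^2 - 8*k - 12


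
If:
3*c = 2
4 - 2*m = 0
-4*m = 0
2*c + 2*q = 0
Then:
No Solution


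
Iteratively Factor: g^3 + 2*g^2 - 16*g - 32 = (g + 2)*(g^2 - 16) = (g + 2)*(g + 4)*(g - 4)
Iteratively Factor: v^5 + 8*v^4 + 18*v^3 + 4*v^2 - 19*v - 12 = (v - 1)*(v^4 + 9*v^3 + 27*v^2 + 31*v + 12) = (v - 1)*(v + 3)*(v^3 + 6*v^2 + 9*v + 4) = (v - 1)*(v + 1)*(v + 3)*(v^2 + 5*v + 4) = (v - 1)*(v + 1)^2*(v + 3)*(v + 4)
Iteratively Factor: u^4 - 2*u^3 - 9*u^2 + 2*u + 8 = (u + 1)*(u^3 - 3*u^2 - 6*u + 8) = (u - 1)*(u + 1)*(u^2 - 2*u - 8) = (u - 4)*(u - 1)*(u + 1)*(u + 2)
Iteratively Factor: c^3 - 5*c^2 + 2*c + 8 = (c - 4)*(c^2 - c - 2) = (c - 4)*(c - 2)*(c + 1)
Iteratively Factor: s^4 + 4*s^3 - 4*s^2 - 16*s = (s - 2)*(s^3 + 6*s^2 + 8*s) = (s - 2)*(s + 2)*(s^2 + 4*s) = s*(s - 2)*(s + 2)*(s + 4)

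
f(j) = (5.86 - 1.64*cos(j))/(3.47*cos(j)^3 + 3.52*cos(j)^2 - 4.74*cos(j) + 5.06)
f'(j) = (5.86 - 1.64*cos(j))*(10.41*sin(j)*cos(j)^2 + 7.04*sin(j)*cos(j) - 4.74*sin(j))/(3.47*cos(j)^3 + 3.52*cos(j)^2 - 4.74*cos(j) + 5.06)^2 + 1.64*sin(j)/(3.47*cos(j)^3 + 3.52*cos(j)^2 - 4.74*cos(j) + 5.06)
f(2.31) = 0.79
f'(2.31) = -0.18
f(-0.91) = 1.13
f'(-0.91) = -1.04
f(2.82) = 0.76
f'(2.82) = 0.00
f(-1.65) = 1.10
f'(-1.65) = 0.75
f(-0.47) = 0.72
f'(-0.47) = -0.65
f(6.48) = 0.60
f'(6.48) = 0.25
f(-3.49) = 0.76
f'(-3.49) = -0.00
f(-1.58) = 1.15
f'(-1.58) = 0.76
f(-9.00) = 0.76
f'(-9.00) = 0.01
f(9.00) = 0.76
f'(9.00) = -0.01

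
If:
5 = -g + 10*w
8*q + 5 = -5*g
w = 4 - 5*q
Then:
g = -265/121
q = 90/121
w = 34/121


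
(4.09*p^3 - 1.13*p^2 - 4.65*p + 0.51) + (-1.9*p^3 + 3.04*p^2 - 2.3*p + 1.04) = 2.19*p^3 + 1.91*p^2 - 6.95*p + 1.55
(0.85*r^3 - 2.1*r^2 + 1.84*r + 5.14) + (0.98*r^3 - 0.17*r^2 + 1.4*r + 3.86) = 1.83*r^3 - 2.27*r^2 + 3.24*r + 9.0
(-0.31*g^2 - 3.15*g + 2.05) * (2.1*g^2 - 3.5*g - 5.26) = -0.651*g^4 - 5.53*g^3 + 16.9606*g^2 + 9.394*g - 10.783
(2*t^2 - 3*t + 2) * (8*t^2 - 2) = 16*t^4 - 24*t^3 + 12*t^2 + 6*t - 4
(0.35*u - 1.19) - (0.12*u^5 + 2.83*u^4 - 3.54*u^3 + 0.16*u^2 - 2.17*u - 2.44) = -0.12*u^5 - 2.83*u^4 + 3.54*u^3 - 0.16*u^2 + 2.52*u + 1.25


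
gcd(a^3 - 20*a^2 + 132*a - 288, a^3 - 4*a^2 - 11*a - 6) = a - 6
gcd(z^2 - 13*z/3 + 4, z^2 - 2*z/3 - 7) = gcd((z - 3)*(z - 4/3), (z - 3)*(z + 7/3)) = z - 3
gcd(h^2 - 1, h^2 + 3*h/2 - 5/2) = h - 1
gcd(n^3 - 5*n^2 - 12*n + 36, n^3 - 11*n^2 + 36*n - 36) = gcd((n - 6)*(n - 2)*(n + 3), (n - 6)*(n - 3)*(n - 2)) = n^2 - 8*n + 12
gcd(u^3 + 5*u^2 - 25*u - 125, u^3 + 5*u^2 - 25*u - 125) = u^3 + 5*u^2 - 25*u - 125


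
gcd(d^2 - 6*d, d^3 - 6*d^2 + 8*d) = d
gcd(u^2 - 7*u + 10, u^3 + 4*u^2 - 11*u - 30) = 1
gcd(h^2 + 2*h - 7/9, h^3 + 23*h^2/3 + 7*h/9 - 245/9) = h + 7/3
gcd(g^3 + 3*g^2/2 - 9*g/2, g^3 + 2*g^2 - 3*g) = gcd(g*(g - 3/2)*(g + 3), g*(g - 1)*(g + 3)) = g^2 + 3*g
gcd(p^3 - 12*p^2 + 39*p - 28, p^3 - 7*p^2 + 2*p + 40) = p - 4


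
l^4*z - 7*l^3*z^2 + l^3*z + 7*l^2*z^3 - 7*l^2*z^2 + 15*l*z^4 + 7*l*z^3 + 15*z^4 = (l - 5*z)*(l - 3*z)*(l + z)*(l*z + z)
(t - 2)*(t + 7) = t^2 + 5*t - 14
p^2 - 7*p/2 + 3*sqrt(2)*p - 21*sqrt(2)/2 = (p - 7/2)*(p + 3*sqrt(2))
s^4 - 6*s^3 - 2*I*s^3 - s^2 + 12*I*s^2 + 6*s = s*(s - 6)*(s - I)^2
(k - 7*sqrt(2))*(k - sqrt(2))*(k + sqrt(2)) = k^3 - 7*sqrt(2)*k^2 - 2*k + 14*sqrt(2)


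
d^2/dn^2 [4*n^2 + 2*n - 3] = 8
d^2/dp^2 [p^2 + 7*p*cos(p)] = -7*p*cos(p) - 14*sin(p) + 2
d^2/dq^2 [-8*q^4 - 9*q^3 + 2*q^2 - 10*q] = -96*q^2 - 54*q + 4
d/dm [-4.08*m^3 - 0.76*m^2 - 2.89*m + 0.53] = -12.24*m^2 - 1.52*m - 2.89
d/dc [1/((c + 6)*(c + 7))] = (-2*c - 13)/(c^4 + 26*c^3 + 253*c^2 + 1092*c + 1764)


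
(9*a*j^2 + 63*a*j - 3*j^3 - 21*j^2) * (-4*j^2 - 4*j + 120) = -36*a*j^4 - 288*a*j^3 + 828*a*j^2 + 7560*a*j + 12*j^5 + 96*j^4 - 276*j^3 - 2520*j^2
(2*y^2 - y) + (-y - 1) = 2*y^2 - 2*y - 1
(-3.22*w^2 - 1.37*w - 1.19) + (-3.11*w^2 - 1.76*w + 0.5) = -6.33*w^2 - 3.13*w - 0.69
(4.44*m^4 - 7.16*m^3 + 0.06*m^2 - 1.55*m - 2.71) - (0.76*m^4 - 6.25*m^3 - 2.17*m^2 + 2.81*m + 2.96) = 3.68*m^4 - 0.91*m^3 + 2.23*m^2 - 4.36*m - 5.67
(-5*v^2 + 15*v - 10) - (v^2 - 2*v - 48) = -6*v^2 + 17*v + 38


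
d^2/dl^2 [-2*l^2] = -4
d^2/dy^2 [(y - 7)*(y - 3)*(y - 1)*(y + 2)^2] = 20*y^3 - 84*y^2 - 54*y + 118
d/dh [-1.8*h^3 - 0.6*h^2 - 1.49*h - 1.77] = -5.4*h^2 - 1.2*h - 1.49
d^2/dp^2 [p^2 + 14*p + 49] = 2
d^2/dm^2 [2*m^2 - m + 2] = 4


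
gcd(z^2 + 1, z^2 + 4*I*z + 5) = z - I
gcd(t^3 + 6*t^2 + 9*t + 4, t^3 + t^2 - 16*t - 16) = t^2 + 5*t + 4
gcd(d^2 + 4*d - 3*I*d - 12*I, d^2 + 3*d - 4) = d + 4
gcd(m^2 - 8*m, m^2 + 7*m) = m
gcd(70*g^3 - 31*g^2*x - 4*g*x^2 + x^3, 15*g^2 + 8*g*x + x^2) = 5*g + x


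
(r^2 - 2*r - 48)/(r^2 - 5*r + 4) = (r^2 - 2*r - 48)/(r^2 - 5*r + 4)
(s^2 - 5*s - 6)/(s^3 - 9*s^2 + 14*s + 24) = 1/(s - 4)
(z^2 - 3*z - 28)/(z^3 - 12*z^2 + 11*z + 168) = (z + 4)/(z^2 - 5*z - 24)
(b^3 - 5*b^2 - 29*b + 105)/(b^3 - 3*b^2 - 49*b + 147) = (b + 5)/(b + 7)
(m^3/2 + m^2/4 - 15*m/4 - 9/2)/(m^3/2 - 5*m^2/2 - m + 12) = (m + 3/2)/(m - 4)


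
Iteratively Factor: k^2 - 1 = (k + 1)*(k - 1)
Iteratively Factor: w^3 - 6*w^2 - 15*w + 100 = (w - 5)*(w^2 - w - 20) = (w - 5)^2*(w + 4)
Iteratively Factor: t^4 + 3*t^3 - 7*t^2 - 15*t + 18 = (t + 3)*(t^3 - 7*t + 6) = (t - 2)*(t + 3)*(t^2 + 2*t - 3) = (t - 2)*(t + 3)^2*(t - 1)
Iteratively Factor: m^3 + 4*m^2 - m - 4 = (m - 1)*(m^2 + 5*m + 4) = (m - 1)*(m + 4)*(m + 1)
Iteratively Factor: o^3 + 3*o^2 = (o)*(o^2 + 3*o) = o*(o + 3)*(o)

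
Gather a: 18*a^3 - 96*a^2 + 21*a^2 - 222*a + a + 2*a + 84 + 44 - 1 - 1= 18*a^3 - 75*a^2 - 219*a + 126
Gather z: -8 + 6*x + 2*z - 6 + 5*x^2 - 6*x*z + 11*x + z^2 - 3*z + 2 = 5*x^2 + 17*x + z^2 + z*(-6*x - 1) - 12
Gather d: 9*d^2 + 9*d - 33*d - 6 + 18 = 9*d^2 - 24*d + 12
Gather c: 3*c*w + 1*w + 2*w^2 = 3*c*w + 2*w^2 + w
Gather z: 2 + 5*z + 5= 5*z + 7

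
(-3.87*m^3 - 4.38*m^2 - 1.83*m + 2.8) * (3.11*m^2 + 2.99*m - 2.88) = -12.0357*m^5 - 25.1931*m^4 - 7.6419*m^3 + 15.8507*m^2 + 13.6424*m - 8.064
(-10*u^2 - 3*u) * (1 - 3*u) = 30*u^3 - u^2 - 3*u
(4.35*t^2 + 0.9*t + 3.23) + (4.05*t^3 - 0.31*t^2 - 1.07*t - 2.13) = 4.05*t^3 + 4.04*t^2 - 0.17*t + 1.1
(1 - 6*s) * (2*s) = -12*s^2 + 2*s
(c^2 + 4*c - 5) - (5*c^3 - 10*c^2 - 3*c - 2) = -5*c^3 + 11*c^2 + 7*c - 3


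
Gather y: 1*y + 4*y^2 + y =4*y^2 + 2*y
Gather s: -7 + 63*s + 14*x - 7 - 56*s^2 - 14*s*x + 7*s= -56*s^2 + s*(70 - 14*x) + 14*x - 14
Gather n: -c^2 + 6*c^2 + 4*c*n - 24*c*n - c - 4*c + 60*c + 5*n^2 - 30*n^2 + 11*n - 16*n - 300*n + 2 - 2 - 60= 5*c^2 + 55*c - 25*n^2 + n*(-20*c - 305) - 60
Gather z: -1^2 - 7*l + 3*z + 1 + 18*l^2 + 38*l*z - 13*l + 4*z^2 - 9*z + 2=18*l^2 - 20*l + 4*z^2 + z*(38*l - 6) + 2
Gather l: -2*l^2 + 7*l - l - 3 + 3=-2*l^2 + 6*l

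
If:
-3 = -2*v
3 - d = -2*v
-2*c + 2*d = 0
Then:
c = 6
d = 6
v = 3/2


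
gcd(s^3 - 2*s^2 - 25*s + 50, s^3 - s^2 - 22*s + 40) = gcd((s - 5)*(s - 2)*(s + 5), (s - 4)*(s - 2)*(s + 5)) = s^2 + 3*s - 10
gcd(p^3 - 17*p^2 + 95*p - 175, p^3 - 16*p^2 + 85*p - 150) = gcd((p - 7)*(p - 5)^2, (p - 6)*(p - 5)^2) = p^2 - 10*p + 25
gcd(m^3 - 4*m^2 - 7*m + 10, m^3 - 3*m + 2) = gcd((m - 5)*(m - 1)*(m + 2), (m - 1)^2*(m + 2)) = m^2 + m - 2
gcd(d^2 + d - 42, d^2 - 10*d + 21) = 1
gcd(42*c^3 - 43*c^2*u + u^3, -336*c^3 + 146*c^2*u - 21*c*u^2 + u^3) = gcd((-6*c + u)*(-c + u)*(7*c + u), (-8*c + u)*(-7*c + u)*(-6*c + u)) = -6*c + u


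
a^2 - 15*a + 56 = (a - 8)*(a - 7)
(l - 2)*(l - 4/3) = l^2 - 10*l/3 + 8/3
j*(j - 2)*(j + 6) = j^3 + 4*j^2 - 12*j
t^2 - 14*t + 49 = (t - 7)^2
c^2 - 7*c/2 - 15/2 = (c - 5)*(c + 3/2)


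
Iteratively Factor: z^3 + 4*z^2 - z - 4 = (z - 1)*(z^2 + 5*z + 4) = (z - 1)*(z + 1)*(z + 4)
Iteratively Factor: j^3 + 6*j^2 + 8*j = (j)*(j^2 + 6*j + 8) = j*(j + 2)*(j + 4)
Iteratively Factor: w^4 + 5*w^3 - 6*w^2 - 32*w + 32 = (w + 4)*(w^3 + w^2 - 10*w + 8) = (w - 1)*(w + 4)*(w^2 + 2*w - 8) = (w - 1)*(w + 4)^2*(w - 2)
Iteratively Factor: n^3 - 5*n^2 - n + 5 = (n + 1)*(n^2 - 6*n + 5) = (n - 1)*(n + 1)*(n - 5)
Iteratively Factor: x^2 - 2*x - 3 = (x + 1)*(x - 3)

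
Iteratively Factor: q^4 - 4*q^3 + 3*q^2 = (q)*(q^3 - 4*q^2 + 3*q) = q*(q - 3)*(q^2 - q) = q*(q - 3)*(q - 1)*(q)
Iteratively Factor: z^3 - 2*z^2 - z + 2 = (z - 1)*(z^2 - z - 2) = (z - 2)*(z - 1)*(z + 1)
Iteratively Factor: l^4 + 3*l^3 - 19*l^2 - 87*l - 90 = (l + 3)*(l^3 - 19*l - 30) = (l + 3)^2*(l^2 - 3*l - 10) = (l - 5)*(l + 3)^2*(l + 2)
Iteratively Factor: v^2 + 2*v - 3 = (v - 1)*(v + 3)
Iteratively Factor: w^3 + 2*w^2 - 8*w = (w - 2)*(w^2 + 4*w) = w*(w - 2)*(w + 4)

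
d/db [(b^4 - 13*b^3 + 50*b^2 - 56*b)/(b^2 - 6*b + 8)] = 2*b - 7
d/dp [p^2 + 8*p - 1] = 2*p + 8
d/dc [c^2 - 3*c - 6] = 2*c - 3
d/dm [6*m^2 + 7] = 12*m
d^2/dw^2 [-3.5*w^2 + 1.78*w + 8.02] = -7.00000000000000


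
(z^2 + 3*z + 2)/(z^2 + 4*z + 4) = (z + 1)/(z + 2)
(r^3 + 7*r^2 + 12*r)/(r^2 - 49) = r*(r^2 + 7*r + 12)/(r^2 - 49)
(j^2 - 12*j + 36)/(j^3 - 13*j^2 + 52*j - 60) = (j - 6)/(j^2 - 7*j + 10)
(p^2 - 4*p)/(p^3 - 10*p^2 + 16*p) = (p - 4)/(p^2 - 10*p + 16)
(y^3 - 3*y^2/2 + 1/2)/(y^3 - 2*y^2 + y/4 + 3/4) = 2*(y - 1)/(2*y - 3)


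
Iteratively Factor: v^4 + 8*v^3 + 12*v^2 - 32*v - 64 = (v + 4)*(v^3 + 4*v^2 - 4*v - 16) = (v - 2)*(v + 4)*(v^2 + 6*v + 8) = (v - 2)*(v + 4)^2*(v + 2)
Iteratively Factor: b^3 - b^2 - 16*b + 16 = (b - 1)*(b^2 - 16) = (b - 1)*(b + 4)*(b - 4)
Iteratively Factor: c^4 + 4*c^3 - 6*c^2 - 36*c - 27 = (c - 3)*(c^3 + 7*c^2 + 15*c + 9) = (c - 3)*(c + 3)*(c^2 + 4*c + 3) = (c - 3)*(c + 3)^2*(c + 1)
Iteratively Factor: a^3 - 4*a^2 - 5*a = (a + 1)*(a^2 - 5*a) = (a - 5)*(a + 1)*(a)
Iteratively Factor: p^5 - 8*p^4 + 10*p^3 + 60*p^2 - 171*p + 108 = (p - 4)*(p^4 - 4*p^3 - 6*p^2 + 36*p - 27) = (p - 4)*(p - 1)*(p^3 - 3*p^2 - 9*p + 27) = (p - 4)*(p - 1)*(p + 3)*(p^2 - 6*p + 9) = (p - 4)*(p - 3)*(p - 1)*(p + 3)*(p - 3)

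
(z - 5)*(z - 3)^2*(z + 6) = z^4 - 5*z^3 - 27*z^2 + 189*z - 270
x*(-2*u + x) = -2*u*x + x^2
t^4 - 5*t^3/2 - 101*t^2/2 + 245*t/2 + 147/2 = (t - 7)*(t - 3)*(t + 1/2)*(t + 7)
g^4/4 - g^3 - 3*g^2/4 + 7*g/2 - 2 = (g/4 + 1/2)*(g - 4)*(g - 1)^2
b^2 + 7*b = b*(b + 7)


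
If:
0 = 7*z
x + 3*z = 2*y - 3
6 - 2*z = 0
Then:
No Solution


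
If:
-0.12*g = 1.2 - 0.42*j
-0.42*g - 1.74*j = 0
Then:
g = -5.42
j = 1.31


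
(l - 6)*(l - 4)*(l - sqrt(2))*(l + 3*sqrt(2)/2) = l^4 - 10*l^3 + sqrt(2)*l^3/2 - 5*sqrt(2)*l^2 + 21*l^2 + 12*sqrt(2)*l + 30*l - 72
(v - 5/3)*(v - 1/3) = v^2 - 2*v + 5/9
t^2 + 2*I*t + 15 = (t - 3*I)*(t + 5*I)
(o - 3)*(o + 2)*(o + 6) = o^3 + 5*o^2 - 12*o - 36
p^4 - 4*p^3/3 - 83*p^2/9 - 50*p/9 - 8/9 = (p - 4)*(p + 1/3)^2*(p + 2)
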